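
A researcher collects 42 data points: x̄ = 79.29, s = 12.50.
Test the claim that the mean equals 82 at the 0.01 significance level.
One-sample t-test:
H₀: μ = 82
H₁: μ ≠ 82
df = n - 1 = 41
t = (x̄ - μ₀) / (s/√n) = (79.29 - 82) / (12.50/√42) = -1.405
p-value = 0.1675

Since p-value > α = 0.01, we fail to reject H₀.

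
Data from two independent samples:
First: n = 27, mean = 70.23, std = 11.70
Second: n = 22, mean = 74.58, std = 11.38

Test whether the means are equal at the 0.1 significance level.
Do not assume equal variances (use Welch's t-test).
Welch's two-sample t-test:
H₀: μ₁ = μ₂
H₁: μ₁ ≠ μ₂
s₁²/n₁ = 11.70²/27 = 5.0700,  s₂²/n₂ = 11.38²/22 = 5.8866
SE = √(s₁²/n₁ + s₂²/n₂) = √(5.0700 + 5.8866) = 3.3101
df (Welch-Satterthwaite) = (s₁²/n₁ + s₂²/n₂)² / [(s₁²/n₁)²/(n₁-1) + (s₂²/n₂)²/(n₂-1)] ≈ 45.49
t = (x̄₁ - x̄₂) / SE = (70.23 - 74.58) / 3.3101 = -4.35 / 3.3101 = -1.314
p-value = 0.1954

Since p-value > α = 0.1, we fail to reject H₀.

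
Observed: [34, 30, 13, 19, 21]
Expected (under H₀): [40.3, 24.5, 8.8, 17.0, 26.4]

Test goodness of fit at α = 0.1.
Chi-square goodness of fit test:
H₀: observed counts match expected distribution
H₁: observed counts differ from expected distribution
df = k - 1 = 4
χ² = Σ(O - E)²/E
   = (34 - 40.3)²/40.3 + (30 - 24.5)²/24.5 + (13 - 8.8)²/8.8 + (19 - 17.0)²/17.0 + (21 - 26.4)²/26.4
   = 0.985 + 1.235 + 2.005 + 0.235 + 1.105
   = 5.56
p-value = 0.2342

Since p-value > α = 0.1, we fail to reject H₀.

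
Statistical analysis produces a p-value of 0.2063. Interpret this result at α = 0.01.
Since p = 0.2063 > α = 0.01, fail to reject H₀.
There is insufficient evidence to reject the null hypothesis; the result is not statistically significant at the 0.01 level.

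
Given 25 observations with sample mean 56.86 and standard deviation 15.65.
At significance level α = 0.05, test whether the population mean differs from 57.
One-sample t-test:
H₀: μ = 57
H₁: μ ≠ 57
df = n - 1 = 24
t = (x̄ - μ₀) / (s/√n) = (56.86 - 57) / (15.65/√25) = -0.045
p-value = 0.9647

Since p-value > α = 0.05, we fail to reject H₀.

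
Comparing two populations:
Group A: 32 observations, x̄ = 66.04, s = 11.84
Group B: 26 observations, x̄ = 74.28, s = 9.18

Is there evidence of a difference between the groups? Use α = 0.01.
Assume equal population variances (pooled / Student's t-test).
Student's two-sample t-test (equal variances):
H₀: μ₁ = μ₂
H₁: μ₁ ≠ μ₂
df = n₁ + n₂ - 2 = 56
Pooled variance s_p² = [(n₁-1)s₁² + (n₂-1)s₂²] / (n₁ + n₂ - 2) = [(31)(11.84²) + (25)(9.18²)] / 56 = 115.2243
SE = √(s_p²(1/n₁ + 1/n₂)) = √(115.2243 × (1/32 + 1/26)) = 2.8342
t = (x̄₁ - x̄₂) / SE = (66.04 - 74.28) / 2.8342 = -8.24 / 2.8342 = -2.907
p-value = 0.0052

Since p-value < α = 0.01, we reject H₀.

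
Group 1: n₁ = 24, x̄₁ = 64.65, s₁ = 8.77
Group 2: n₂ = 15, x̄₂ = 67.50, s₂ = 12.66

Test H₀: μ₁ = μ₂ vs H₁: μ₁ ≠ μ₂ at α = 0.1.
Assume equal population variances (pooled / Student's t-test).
Student's two-sample t-test (equal variances):
H₀: μ₁ = μ₂
H₁: μ₁ ≠ μ₂
df = n₁ + n₂ - 2 = 37
Pooled variance s_p² = [(n₁-1)s₁² + (n₂-1)s₂²] / (n₁ + n₂ - 2) = [(23)(8.77²) + (14)(12.66²)] / 37 = 108.4555
SE = √(s_p²(1/n₁ + 1/n₂)) = √(108.4555 × (1/24 + 1/15)) = 3.4277
t = (x̄₁ - x̄₂) / SE = (64.65 - 67.50) / 3.4277 = -2.85 / 3.4277 = -0.831
p-value = 0.4111

Since p-value > α = 0.1, we fail to reject H₀.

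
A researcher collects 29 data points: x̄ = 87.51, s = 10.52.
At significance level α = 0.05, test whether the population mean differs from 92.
One-sample t-test:
H₀: μ = 92
H₁: μ ≠ 92
df = n - 1 = 28
t = (x̄ - μ₀) / (s/√n) = (87.51 - 92) / (10.52/√29) = -2.298
p-value = 0.0292

Since p-value < α = 0.05, we reject H₀.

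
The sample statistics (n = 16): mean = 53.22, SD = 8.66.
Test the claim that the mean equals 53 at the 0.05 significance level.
One-sample t-test:
H₀: μ = 53
H₁: μ ≠ 53
df = n - 1 = 15
t = (x̄ - μ₀) / (s/√n) = (53.22 - 53) / (8.66/√16) = 0.102
p-value = 0.9204

Since p-value > α = 0.05, we fail to reject H₀.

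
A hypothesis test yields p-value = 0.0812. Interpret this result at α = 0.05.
Since p = 0.0812 > α = 0.05, fail to reject H₀.
There is insufficient evidence to reject the null hypothesis; the result is not statistically significant at the 0.05 level.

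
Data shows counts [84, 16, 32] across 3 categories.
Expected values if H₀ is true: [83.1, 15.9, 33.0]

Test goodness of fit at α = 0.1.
Chi-square goodness of fit test:
H₀: observed counts match expected distribution
H₁: observed counts differ from expected distribution
df = k - 1 = 2
χ² = Σ(O - E)²/E
   = (84 - 83.1)²/83.1 + (16 - 15.9)²/15.9 + (32 - 33.0)²/33.0
   = 0.010 + 0.001 + 0.030
   = 0.04
p-value = 0.9799

Since p-value > α = 0.1, we fail to reject H₀.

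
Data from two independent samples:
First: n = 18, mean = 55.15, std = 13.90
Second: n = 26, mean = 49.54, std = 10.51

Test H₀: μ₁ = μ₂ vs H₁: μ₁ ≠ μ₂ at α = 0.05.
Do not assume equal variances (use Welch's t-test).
Welch's two-sample t-test:
H₀: μ₁ = μ₂
H₁: μ₁ ≠ μ₂
s₁²/n₁ = 13.90²/18 = 10.7339,  s₂²/n₂ = 10.51²/26 = 4.2485
SE = √(s₁²/n₁ + s₂²/n₂) = √(10.7339 + 4.2485) = 3.8707
df (Welch-Satterthwaite) = (s₁²/n₁ + s₂²/n₂)² / [(s₁²/n₁)²/(n₁-1) + (s₂²/n₂)²/(n₂-1)] ≈ 29.93
t = (x̄₁ - x̄₂) / SE = (55.15 - 49.54) / 3.8707 = 5.61 / 3.8707 = 1.449
p-value = 0.1576

Since p-value > α = 0.05, we fail to reject H₀.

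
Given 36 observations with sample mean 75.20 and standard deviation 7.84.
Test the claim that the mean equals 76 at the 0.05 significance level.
One-sample t-test:
H₀: μ = 76
H₁: μ ≠ 76
df = n - 1 = 35
t = (x̄ - μ₀) / (s/√n) = (75.20 - 76) / (7.84/√36) = -0.612
p-value = 0.5443

Since p-value > α = 0.05, we fail to reject H₀.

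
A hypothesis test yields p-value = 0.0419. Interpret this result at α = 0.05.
Since p = 0.0419 < α = 0.05, reject H₀.
There is sufficient evidence to reject the null hypothesis; the result is statistically significant at the 0.05 level.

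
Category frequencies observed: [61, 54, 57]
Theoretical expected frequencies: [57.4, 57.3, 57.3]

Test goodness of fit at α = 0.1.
Chi-square goodness of fit test:
H₀: observed counts match expected distribution
H₁: observed counts differ from expected distribution
df = k - 1 = 2
χ² = Σ(O - E)²/E
   = (61 - 57.4)²/57.4 + (54 - 57.3)²/57.3 + (57 - 57.3)²/57.3
   = 0.226 + 0.190 + 0.002
   = 0.42
p-value = 0.8116

Since p-value > α = 0.1, we fail to reject H₀.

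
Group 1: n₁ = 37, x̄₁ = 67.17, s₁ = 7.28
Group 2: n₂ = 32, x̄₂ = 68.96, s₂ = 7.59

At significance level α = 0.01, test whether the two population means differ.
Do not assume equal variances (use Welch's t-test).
Welch's two-sample t-test:
H₀: μ₁ = μ₂
H₁: μ₁ ≠ μ₂
s₁²/n₁ = 7.28²/37 = 1.4324,  s₂²/n₂ = 7.59²/32 = 1.8003
SE = √(s₁²/n₁ + s₂²/n₂) = √(1.4324 + 1.8003) = 1.7980
df (Welch-Satterthwaite) = (s₁²/n₁ + s₂²/n₂)² / [(s₁²/n₁)²/(n₁-1) + (s₂²/n₂)²/(n₂-1)] ≈ 64.69
t = (x̄₁ - x̄₂) / SE = (67.17 - 68.96) / 1.7980 = -1.79 / 1.7980 = -0.996
p-value = 0.3232

Since p-value > α = 0.01, we fail to reject H₀.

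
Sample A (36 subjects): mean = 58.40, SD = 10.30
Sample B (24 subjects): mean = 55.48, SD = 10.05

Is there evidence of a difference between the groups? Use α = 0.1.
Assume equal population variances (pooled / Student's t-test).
Student's two-sample t-test (equal variances):
H₀: μ₁ = μ₂
H₁: μ₁ ≠ μ₂
df = n₁ + n₂ - 2 = 58
Pooled variance s_p² = [(n₁-1)s₁² + (n₂-1)s₂²] / (n₁ + n₂ - 2) = [(35)(10.30²) + (23)(10.05²)] / 58 = 104.0725
SE = √(s_p²(1/n₁ + 1/n₂)) = √(104.0725 × (1/36 + 1/24)) = 2.6884
t = (x̄₁ - x̄₂) / SE = (58.40 - 55.48) / 2.6884 = 2.92 / 2.6884 = 1.086
p-value = 0.2819

Since p-value > α = 0.1, we fail to reject H₀.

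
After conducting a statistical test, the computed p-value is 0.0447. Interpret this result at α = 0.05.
Since p = 0.0447 < α = 0.05, reject H₀.
There is sufficient evidence to reject the null hypothesis; the result is statistically significant at the 0.05 level.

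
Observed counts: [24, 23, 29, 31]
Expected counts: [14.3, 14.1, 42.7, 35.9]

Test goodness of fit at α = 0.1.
Chi-square goodness of fit test:
H₀: observed counts match expected distribution
H₁: observed counts differ from expected distribution
df = k - 1 = 3
χ² = Σ(O - E)²/E
   = (24 - 14.3)²/14.3 + (23 - 14.1)²/14.1 + (29 - 42.7)²/42.7 + (31 - 35.9)²/35.9
   = 6.580 + 5.618 + 4.396 + 0.669
   = 17.26
p-value = 0.0006

Since p-value < α = 0.1, we reject H₀.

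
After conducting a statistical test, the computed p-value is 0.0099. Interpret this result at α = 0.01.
Since p = 0.0099 < α = 0.01, reject H₀.
There is sufficient evidence to reject the null hypothesis; the result is statistically significant at the 0.01 level.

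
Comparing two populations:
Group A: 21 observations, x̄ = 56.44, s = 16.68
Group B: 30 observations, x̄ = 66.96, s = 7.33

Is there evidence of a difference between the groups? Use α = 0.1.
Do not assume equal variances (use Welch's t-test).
Welch's two-sample t-test:
H₀: μ₁ = μ₂
H₁: μ₁ ≠ μ₂
s₁²/n₁ = 16.68²/21 = 13.2487,  s₂²/n₂ = 7.33²/30 = 1.7910
SE = √(s₁²/n₁ + s₂²/n₂) = √(13.2487 + 1.7910) = 3.8781
df (Welch-Satterthwaite) = (s₁²/n₁ + s₂²/n₂)² / [(s₁²/n₁)²/(n₁-1) + (s₂²/n₂)²/(n₂-1)] ≈ 25.45
t = (x̄₁ - x̄₂) / SE = (56.44 - 66.96) / 3.8781 = -10.52 / 3.8781 = -2.713
p-value = 0.0118

Since p-value < α = 0.1, we reject H₀.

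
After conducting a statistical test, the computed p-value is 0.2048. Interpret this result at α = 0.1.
Since p = 0.2048 > α = 0.1, fail to reject H₀.
There is insufficient evidence to reject the null hypothesis; the result is not statistically significant at the 0.1 level.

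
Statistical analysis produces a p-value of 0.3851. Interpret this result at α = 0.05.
Since p = 0.3851 > α = 0.05, fail to reject H₀.
There is insufficient evidence to reject the null hypothesis; the result is not statistically significant at the 0.05 level.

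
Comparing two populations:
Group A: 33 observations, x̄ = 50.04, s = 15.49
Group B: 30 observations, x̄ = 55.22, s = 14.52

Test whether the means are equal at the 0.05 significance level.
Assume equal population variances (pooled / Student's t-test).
Student's two-sample t-test (equal variances):
H₀: μ₁ = μ₂
H₁: μ₁ ≠ μ₂
df = n₁ + n₂ - 2 = 61
Pooled variance s_p² = [(n₁-1)s₁² + (n₂-1)s₂²] / (n₁ + n₂ - 2) = [(32)(15.49²) + (29)(14.52²)] / 61 = 226.1011
SE = √(s_p²(1/n₁ + 1/n₂)) = √(226.1011 × (1/33 + 1/30)) = 3.7932
t = (x̄₁ - x̄₂) / SE = (50.04 - 55.22) / 3.7932 = -5.18 / 3.7932 = -1.366
p-value = 0.1771

Since p-value > α = 0.05, we fail to reject H₀.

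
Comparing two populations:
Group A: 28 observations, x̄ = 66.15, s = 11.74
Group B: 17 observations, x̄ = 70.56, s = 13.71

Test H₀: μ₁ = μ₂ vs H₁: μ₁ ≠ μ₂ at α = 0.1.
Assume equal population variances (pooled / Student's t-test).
Student's two-sample t-test (equal variances):
H₀: μ₁ = μ₂
H₁: μ₁ ≠ μ₂
df = n₁ + n₂ - 2 = 43
Pooled variance s_p² = [(n₁-1)s₁² + (n₂-1)s₂²] / (n₁ + n₂ - 2) = [(27)(11.74²) + (16)(13.71²)] / 43 = 156.4830
SE = √(s_p²(1/n₁ + 1/n₂)) = √(156.4830 × (1/28 + 1/17)) = 3.8462
t = (x̄₁ - x̄₂) / SE = (66.15 - 70.56) / 3.8462 = -4.41 / 3.8462 = -1.147
p-value = 0.2579

Since p-value > α = 0.1, we fail to reject H₀.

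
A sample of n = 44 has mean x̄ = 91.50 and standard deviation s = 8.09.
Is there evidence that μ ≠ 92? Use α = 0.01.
One-sample t-test:
H₀: μ = 92
H₁: μ ≠ 92
df = n - 1 = 43
t = (x̄ - μ₀) / (s/√n) = (91.50 - 92) / (8.09/√44) = -0.410
p-value = 0.6839

Since p-value > α = 0.01, we fail to reject H₀.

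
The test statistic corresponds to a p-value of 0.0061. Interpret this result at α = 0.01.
Since p = 0.0061 < α = 0.01, reject H₀.
There is sufficient evidence to reject the null hypothesis; the result is statistically significant at the 0.01 level.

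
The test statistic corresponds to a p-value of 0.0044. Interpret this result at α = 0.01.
Since p = 0.0044 < α = 0.01, reject H₀.
There is sufficient evidence to reject the null hypothesis; the result is statistically significant at the 0.01 level.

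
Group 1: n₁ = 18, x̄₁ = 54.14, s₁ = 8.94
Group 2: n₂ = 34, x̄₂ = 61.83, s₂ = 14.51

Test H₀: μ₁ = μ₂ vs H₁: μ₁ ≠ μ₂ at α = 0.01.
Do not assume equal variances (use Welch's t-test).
Welch's two-sample t-test:
H₀: μ₁ = μ₂
H₁: μ₁ ≠ μ₂
s₁²/n₁ = 8.94²/18 = 4.4402,  s₂²/n₂ = 14.51²/34 = 6.1924
SE = √(s₁²/n₁ + s₂²/n₂) = √(4.4402 + 6.1924) = 3.2608
df (Welch-Satterthwaite) = (s₁²/n₁ + s₂²/n₂)² / [(s₁²/n₁)²/(n₁-1) + (s₂²/n₂)²/(n₂-1)] ≈ 48.69
t = (x̄₁ - x̄₂) / SE = (54.14 - 61.83) / 3.2608 = -7.69 / 3.2608 = -2.358
p-value = 0.0224

Since p-value > α = 0.01, we fail to reject H₀.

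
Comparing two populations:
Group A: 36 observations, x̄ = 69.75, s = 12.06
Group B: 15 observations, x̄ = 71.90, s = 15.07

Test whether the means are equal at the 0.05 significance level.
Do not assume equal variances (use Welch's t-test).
Welch's two-sample t-test:
H₀: μ₁ = μ₂
H₁: μ₁ ≠ μ₂
s₁²/n₁ = 12.06²/36 = 4.0401,  s₂²/n₂ = 15.07²/15 = 15.1403
SE = √(s₁²/n₁ + s₂²/n₂) = √(4.0401 + 15.1403) = 4.3795
df (Welch-Satterthwaite) = (s₁²/n₁ + s₂²/n₂)² / [(s₁²/n₁)²/(n₁-1) + (s₂²/n₂)²/(n₂-1)] ≈ 21.85
t = (x̄₁ - x̄₂) / SE = (69.75 - 71.90) / 4.3795 = -2.15 / 4.3795 = -0.491
p-value = 0.6284

Since p-value > α = 0.05, we fail to reject H₀.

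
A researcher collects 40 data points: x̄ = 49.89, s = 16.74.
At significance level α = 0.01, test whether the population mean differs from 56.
One-sample t-test:
H₀: μ = 56
H₁: μ ≠ 56
df = n - 1 = 39
t = (x̄ - μ₀) / (s/√n) = (49.89 - 56) / (16.74/√40) = -2.308
p-value = 0.0264

Since p-value > α = 0.01, we fail to reject H₀.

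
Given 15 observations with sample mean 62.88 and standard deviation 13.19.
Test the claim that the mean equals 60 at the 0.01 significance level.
One-sample t-test:
H₀: μ = 60
H₁: μ ≠ 60
df = n - 1 = 14
t = (x̄ - μ₀) / (s/√n) = (62.88 - 60) / (13.19/√15) = 0.846
p-value = 0.4120

Since p-value > α = 0.01, we fail to reject H₀.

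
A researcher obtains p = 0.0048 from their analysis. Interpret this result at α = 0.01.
Since p = 0.0048 < α = 0.01, reject H₀.
There is sufficient evidence to reject the null hypothesis; the result is statistically significant at the 0.01 level.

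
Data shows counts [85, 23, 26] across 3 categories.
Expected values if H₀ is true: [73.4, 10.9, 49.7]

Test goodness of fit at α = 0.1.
Chi-square goodness of fit test:
H₀: observed counts match expected distribution
H₁: observed counts differ from expected distribution
df = k - 1 = 2
χ² = Σ(O - E)²/E
   = (85 - 73.4)²/73.4 + (23 - 10.9)²/10.9 + (26 - 49.7)²/49.7
   = 1.833 + 13.432 + 11.302
   = 26.57
p-value < 0.0001

Since p-value < α = 0.1, we reject H₀.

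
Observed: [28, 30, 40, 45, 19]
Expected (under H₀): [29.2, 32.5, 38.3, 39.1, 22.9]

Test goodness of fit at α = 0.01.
Chi-square goodness of fit test:
H₀: observed counts match expected distribution
H₁: observed counts differ from expected distribution
df = k - 1 = 4
χ² = Σ(O - E)²/E
   = (28 - 29.2)²/29.2 + (30 - 32.5)²/32.5 + (40 - 38.3)²/38.3 + (45 - 39.1)²/39.1 + (19 - 22.9)²/22.9
   = 0.049 + 0.192 + 0.075 + 0.890 + 0.664
   = 1.87
p-value = 0.7594

Since p-value > α = 0.01, we fail to reject H₀.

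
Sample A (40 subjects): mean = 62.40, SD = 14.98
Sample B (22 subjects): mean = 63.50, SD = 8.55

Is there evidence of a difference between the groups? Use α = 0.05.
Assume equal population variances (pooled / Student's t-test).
Student's two-sample t-test (equal variances):
H₀: μ₁ = μ₂
H₁: μ₁ ≠ μ₂
df = n₁ + n₂ - 2 = 60
Pooled variance s_p² = [(n₁-1)s₁² + (n₂-1)s₂²] / (n₁ + n₂ - 2) = [(39)(14.98²) + (21)(8.55²)] / 60 = 171.4461
SE = √(s_p²(1/n₁ + 1/n₂)) = √(171.4461 × (1/40 + 1/22)) = 3.4755
t = (x̄₁ - x̄₂) / SE = (62.40 - 63.50) / 3.4755 = -1.10 / 3.4755 = -0.317
p-value = 0.7527

Since p-value > α = 0.05, we fail to reject H₀.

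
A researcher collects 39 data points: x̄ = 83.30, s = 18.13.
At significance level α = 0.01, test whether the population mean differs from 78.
One-sample t-test:
H₀: μ = 78
H₁: μ ≠ 78
df = n - 1 = 38
t = (x̄ - μ₀) / (s/√n) = (83.30 - 78) / (18.13/√39) = 1.826
p-value = 0.0758

Since p-value > α = 0.01, we fail to reject H₀.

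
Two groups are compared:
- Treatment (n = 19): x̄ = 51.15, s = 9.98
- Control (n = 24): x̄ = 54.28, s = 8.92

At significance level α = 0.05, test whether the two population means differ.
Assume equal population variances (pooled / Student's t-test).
Student's two-sample t-test (equal variances):
H₀: μ₁ = μ₂
H₁: μ₁ ≠ μ₂
df = n₁ + n₂ - 2 = 41
Pooled variance s_p² = [(n₁-1)s₁² + (n₂-1)s₂²] / (n₁ + n₂ - 2) = [(18)(9.98²) + (23)(8.92²)] / 41 = 88.3618
SE = √(s_p²(1/n₁ + 1/n₂)) = √(88.3618 × (1/19 + 1/24)) = 2.8866
t = (x̄₁ - x̄₂) / SE = (51.15 - 54.28) / 2.8866 = -3.13 / 2.8866 = -1.084
p-value = 0.2846

Since p-value > α = 0.05, we fail to reject H₀.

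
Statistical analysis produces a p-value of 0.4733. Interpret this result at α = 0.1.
Since p = 0.4733 > α = 0.1, fail to reject H₀.
There is insufficient evidence to reject the null hypothesis; the result is not statistically significant at the 0.1 level.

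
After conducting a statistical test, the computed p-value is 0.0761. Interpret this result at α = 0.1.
Since p = 0.0761 < α = 0.1, reject H₀.
There is sufficient evidence to reject the null hypothesis; the result is statistically significant at the 0.1 level.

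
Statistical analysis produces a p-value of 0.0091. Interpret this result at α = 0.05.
Since p = 0.0091 < α = 0.05, reject H₀.
There is sufficient evidence to reject the null hypothesis; the result is statistically significant at the 0.05 level.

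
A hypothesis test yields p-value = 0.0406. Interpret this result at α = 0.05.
Since p = 0.0406 < α = 0.05, reject H₀.
There is sufficient evidence to reject the null hypothesis; the result is statistically significant at the 0.05 level.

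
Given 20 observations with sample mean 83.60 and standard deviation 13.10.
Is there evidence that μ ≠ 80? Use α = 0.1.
One-sample t-test:
H₀: μ = 80
H₁: μ ≠ 80
df = n - 1 = 19
t = (x̄ - μ₀) / (s/√n) = (83.60 - 80) / (13.10/√20) = 1.229
p-value = 0.2341

Since p-value > α = 0.1, we fail to reject H₀.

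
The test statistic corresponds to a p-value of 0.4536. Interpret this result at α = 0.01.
Since p = 0.4536 > α = 0.01, fail to reject H₀.
There is insufficient evidence to reject the null hypothesis; the result is not statistically significant at the 0.01 level.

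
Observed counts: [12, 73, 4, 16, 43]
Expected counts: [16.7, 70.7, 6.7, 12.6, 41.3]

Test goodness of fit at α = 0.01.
Chi-square goodness of fit test:
H₀: observed counts match expected distribution
H₁: observed counts differ from expected distribution
df = k - 1 = 4
χ² = Σ(O - E)²/E
   = (12 - 16.7)²/16.7 + (73 - 70.7)²/70.7 + (4 - 6.7)²/6.7 + (16 - 12.6)²/12.6 + (43 - 41.3)²/41.3
   = 1.323 + 0.075 + 1.088 + 0.917 + 0.070
   = 3.47
p-value = 0.4820

Since p-value > α = 0.01, we fail to reject H₀.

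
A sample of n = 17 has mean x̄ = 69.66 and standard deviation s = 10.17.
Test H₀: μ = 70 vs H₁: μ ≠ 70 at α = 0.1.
One-sample t-test:
H₀: μ = 70
H₁: μ ≠ 70
df = n - 1 = 16
t = (x̄ - μ₀) / (s/√n) = (69.66 - 70) / (10.17/√17) = -0.138
p-value = 0.8921

Since p-value > α = 0.1, we fail to reject H₀.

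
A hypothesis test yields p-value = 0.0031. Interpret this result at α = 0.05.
Since p = 0.0031 < α = 0.05, reject H₀.
There is sufficient evidence to reject the null hypothesis; the result is statistically significant at the 0.05 level.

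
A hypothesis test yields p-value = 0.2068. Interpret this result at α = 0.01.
Since p = 0.2068 > α = 0.01, fail to reject H₀.
There is insufficient evidence to reject the null hypothesis; the result is not statistically significant at the 0.01 level.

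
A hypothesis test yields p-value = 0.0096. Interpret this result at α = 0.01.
Since p = 0.0096 < α = 0.01, reject H₀.
There is sufficient evidence to reject the null hypothesis; the result is statistically significant at the 0.01 level.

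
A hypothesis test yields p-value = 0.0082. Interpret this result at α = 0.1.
Since p = 0.0082 < α = 0.1, reject H₀.
There is sufficient evidence to reject the null hypothesis; the result is statistically significant at the 0.1 level.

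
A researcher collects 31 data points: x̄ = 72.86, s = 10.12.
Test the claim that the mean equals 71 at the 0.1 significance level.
One-sample t-test:
H₀: μ = 71
H₁: μ ≠ 71
df = n - 1 = 30
t = (x̄ - μ₀) / (s/√n) = (72.86 - 71) / (10.12/√31) = 1.023
p-value = 0.3143

Since p-value > α = 0.1, we fail to reject H₀.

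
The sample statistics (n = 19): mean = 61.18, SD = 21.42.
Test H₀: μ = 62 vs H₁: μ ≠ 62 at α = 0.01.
One-sample t-test:
H₀: μ = 62
H₁: μ ≠ 62
df = n - 1 = 18
t = (x̄ - μ₀) / (s/√n) = (61.18 - 62) / (21.42/√19) = -0.167
p-value = 0.8693

Since p-value > α = 0.01, we fail to reject H₀.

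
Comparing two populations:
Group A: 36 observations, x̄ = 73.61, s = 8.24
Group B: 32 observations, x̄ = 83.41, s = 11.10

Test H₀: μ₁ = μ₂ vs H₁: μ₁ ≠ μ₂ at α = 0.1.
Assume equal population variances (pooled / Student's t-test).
Student's two-sample t-test (equal variances):
H₀: μ₁ = μ₂
H₁: μ₁ ≠ μ₂
df = n₁ + n₂ - 2 = 66
Pooled variance s_p² = [(n₁-1)s₁² + (n₂-1)s₂²] / (n₁ + n₂ - 2) = [(35)(8.24²) + (31)(11.10²)] / 66 = 93.8777
SE = √(s_p²(1/n₁ + 1/n₂)) = √(93.8777 × (1/36 + 1/32)) = 2.3540
t = (x̄₁ - x̄₂) / SE = (73.61 - 83.41) / 2.3540 = -9.80 / 2.3540 = -4.163
p-value = 0.0001

Since p-value < α = 0.1, we reject H₀.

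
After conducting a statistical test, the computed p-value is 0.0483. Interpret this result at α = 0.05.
Since p = 0.0483 < α = 0.05, reject H₀.
There is sufficient evidence to reject the null hypothesis; the result is statistically significant at the 0.05 level.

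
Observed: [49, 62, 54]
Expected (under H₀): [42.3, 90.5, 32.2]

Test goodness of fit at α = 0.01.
Chi-square goodness of fit test:
H₀: observed counts match expected distribution
H₁: observed counts differ from expected distribution
df = k - 1 = 2
χ² = Σ(O - E)²/E
   = (49 - 42.3)²/42.3 + (62 - 90.5)²/90.5 + (54 - 32.2)²/32.2
   = 1.061 + 8.975 + 14.759
   = 24.80
p-value < 0.0001

Since p-value < α = 0.01, we reject H₀.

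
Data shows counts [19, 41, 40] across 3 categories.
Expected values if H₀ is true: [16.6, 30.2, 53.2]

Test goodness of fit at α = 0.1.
Chi-square goodness of fit test:
H₀: observed counts match expected distribution
H₁: observed counts differ from expected distribution
df = k - 1 = 2
χ² = Σ(O - E)²/E
   = (19 - 16.6)²/16.6 + (41 - 30.2)²/30.2 + (40 - 53.2)²/53.2
   = 0.347 + 3.862 + 3.275
   = 7.48
p-value = 0.0237

Since p-value < α = 0.1, we reject H₀.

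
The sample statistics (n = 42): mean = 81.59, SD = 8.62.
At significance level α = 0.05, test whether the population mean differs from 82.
One-sample t-test:
H₀: μ = 82
H₁: μ ≠ 82
df = n - 1 = 41
t = (x̄ - μ₀) / (s/√n) = (81.59 - 82) / (8.62/√42) = -0.308
p-value = 0.7595

Since p-value > α = 0.05, we fail to reject H₀.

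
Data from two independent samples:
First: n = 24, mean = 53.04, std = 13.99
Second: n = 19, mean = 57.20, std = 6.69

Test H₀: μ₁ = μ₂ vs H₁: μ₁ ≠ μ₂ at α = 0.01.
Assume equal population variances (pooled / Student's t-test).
Student's two-sample t-test (equal variances):
H₀: μ₁ = μ₂
H₁: μ₁ ≠ μ₂
df = n₁ + n₂ - 2 = 41
Pooled variance s_p² = [(n₁-1)s₁² + (n₂-1)s₂²] / (n₁ + n₂ - 2) = [(23)(13.99²) + (18)(6.69²)] / 41 = 129.4432
SE = √(s_p²(1/n₁ + 1/n₂)) = √(129.4432 × (1/24 + 1/19)) = 3.4937
t = (x̄₁ - x̄₂) / SE = (53.04 - 57.20) / 3.4937 = -4.16 / 3.4937 = -1.191
p-value = 0.2406

Since p-value > α = 0.01, we fail to reject H₀.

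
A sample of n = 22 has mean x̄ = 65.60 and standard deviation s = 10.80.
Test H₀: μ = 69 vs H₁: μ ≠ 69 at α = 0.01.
One-sample t-test:
H₀: μ = 69
H₁: μ ≠ 69
df = n - 1 = 21
t = (x̄ - μ₀) / (s/√n) = (65.60 - 69) / (10.80/√22) = -1.477
p-value = 0.1546

Since p-value > α = 0.01, we fail to reject H₀.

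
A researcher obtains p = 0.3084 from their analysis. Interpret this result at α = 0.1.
Since p = 0.3084 > α = 0.1, fail to reject H₀.
There is insufficient evidence to reject the null hypothesis; the result is not statistically significant at the 0.1 level.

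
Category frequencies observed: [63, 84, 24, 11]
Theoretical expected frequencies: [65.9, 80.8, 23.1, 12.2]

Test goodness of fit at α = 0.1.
Chi-square goodness of fit test:
H₀: observed counts match expected distribution
H₁: observed counts differ from expected distribution
df = k - 1 = 3
χ² = Σ(O - E)²/E
   = (63 - 65.9)²/65.9 + (84 - 80.8)²/80.8 + (24 - 23.1)²/23.1 + (11 - 12.2)²/12.2
   = 0.128 + 0.127 + 0.035 + 0.118
   = 0.41
p-value = 0.9387

Since p-value > α = 0.1, we fail to reject H₀.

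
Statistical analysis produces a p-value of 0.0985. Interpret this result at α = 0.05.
Since p = 0.0985 > α = 0.05, fail to reject H₀.
There is insufficient evidence to reject the null hypothesis; the result is not statistically significant at the 0.05 level.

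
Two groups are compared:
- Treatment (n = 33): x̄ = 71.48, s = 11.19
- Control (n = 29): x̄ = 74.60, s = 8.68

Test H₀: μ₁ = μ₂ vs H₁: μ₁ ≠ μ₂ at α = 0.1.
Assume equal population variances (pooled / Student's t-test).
Student's two-sample t-test (equal variances):
H₀: μ₁ = μ₂
H₁: μ₁ ≠ μ₂
df = n₁ + n₂ - 2 = 60
Pooled variance s_p² = [(n₁-1)s₁² + (n₂-1)s₂²] / (n₁ + n₂ - 2) = [(32)(11.19²) + (28)(8.68²)] / 60 = 101.9417
SE = √(s_p²(1/n₁ + 1/n₂)) = √(101.9417 × (1/33 + 1/29)) = 2.5699
t = (x̄₁ - x̄₂) / SE = (71.48 - 74.60) / 2.5699 = -3.12 / 2.5699 = -1.214
p-value = 0.2295

Since p-value > α = 0.1, we fail to reject H₀.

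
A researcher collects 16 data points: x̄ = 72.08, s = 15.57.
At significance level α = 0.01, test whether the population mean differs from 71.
One-sample t-test:
H₀: μ = 71
H₁: μ ≠ 71
df = n - 1 = 15
t = (x̄ - μ₀) / (s/√n) = (72.08 - 71) / (15.57/√16) = 0.277
p-value = 0.7852

Since p-value > α = 0.01, we fail to reject H₀.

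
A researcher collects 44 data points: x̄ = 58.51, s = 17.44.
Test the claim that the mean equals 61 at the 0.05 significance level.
One-sample t-test:
H₀: μ = 61
H₁: μ ≠ 61
df = n - 1 = 43
t = (x̄ - μ₀) / (s/√n) = (58.51 - 61) / (17.44/√44) = -0.947
p-value = 0.3489

Since p-value > α = 0.05, we fail to reject H₀.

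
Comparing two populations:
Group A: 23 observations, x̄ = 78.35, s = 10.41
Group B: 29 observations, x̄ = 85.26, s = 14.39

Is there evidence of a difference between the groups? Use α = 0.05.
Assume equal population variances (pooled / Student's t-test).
Student's two-sample t-test (equal variances):
H₀: μ₁ = μ₂
H₁: μ₁ ≠ μ₂
df = n₁ + n₂ - 2 = 50
Pooled variance s_p² = [(n₁-1)s₁² + (n₂-1)s₂²] / (n₁ + n₂ - 2) = [(22)(10.41²) + (28)(14.39²)] / 50 = 163.6423
SE = √(s_p²(1/n₁ + 1/n₂)) = √(163.6423 × (1/23 + 1/29)) = 3.5718
t = (x̄₁ - x̄₂) / SE = (78.35 - 85.26) / 3.5718 = -6.91 / 3.5718 = -1.935
p-value = 0.0587

Since p-value > α = 0.05, we fail to reject H₀.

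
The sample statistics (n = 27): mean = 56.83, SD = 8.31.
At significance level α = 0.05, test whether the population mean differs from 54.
One-sample t-test:
H₀: μ = 54
H₁: μ ≠ 54
df = n - 1 = 26
t = (x̄ - μ₀) / (s/√n) = (56.83 - 54) / (8.31/√27) = 1.770
p-value = 0.0885

Since p-value > α = 0.05, we fail to reject H₀.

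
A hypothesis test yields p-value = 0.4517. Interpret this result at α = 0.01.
Since p = 0.4517 > α = 0.01, fail to reject H₀.
There is insufficient evidence to reject the null hypothesis; the result is not statistically significant at the 0.01 level.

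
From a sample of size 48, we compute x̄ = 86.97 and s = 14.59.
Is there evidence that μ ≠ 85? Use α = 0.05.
One-sample t-test:
H₀: μ = 85
H₁: μ ≠ 85
df = n - 1 = 47
t = (x̄ - μ₀) / (s/√n) = (86.97 - 85) / (14.59/√48) = 0.935
p-value = 0.3543

Since p-value > α = 0.05, we fail to reject H₀.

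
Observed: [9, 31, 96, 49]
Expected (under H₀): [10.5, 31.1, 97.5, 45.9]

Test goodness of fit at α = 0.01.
Chi-square goodness of fit test:
H₀: observed counts match expected distribution
H₁: observed counts differ from expected distribution
df = k - 1 = 3
χ² = Σ(O - E)²/E
   = (9 - 10.5)²/10.5 + (31 - 31.1)²/31.1 + (96 - 97.5)²/97.5 + (49 - 45.9)²/45.9
   = 0.214 + 0.000 + 0.023 + 0.209
   = 0.45
p-value = 0.9304

Since p-value > α = 0.01, we fail to reject H₀.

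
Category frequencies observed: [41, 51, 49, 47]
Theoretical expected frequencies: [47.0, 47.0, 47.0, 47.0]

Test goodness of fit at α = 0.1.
Chi-square goodness of fit test:
H₀: observed counts match expected distribution
H₁: observed counts differ from expected distribution
df = k - 1 = 3
χ² = Σ(O - E)²/E
   = (41 - 47.0)²/47.0 + (51 - 47.0)²/47.0 + (49 - 47.0)²/47.0 + (47 - 47.0)²/47.0
   = 0.766 + 0.340 + 0.085 + 0.000
   = 1.19
p-value = 0.7550

Since p-value > α = 0.1, we fail to reject H₀.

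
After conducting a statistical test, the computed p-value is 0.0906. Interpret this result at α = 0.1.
Since p = 0.0906 < α = 0.1, reject H₀.
There is sufficient evidence to reject the null hypothesis; the result is statistically significant at the 0.1 level.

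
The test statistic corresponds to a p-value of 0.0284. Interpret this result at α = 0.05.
Since p = 0.0284 < α = 0.05, reject H₀.
There is sufficient evidence to reject the null hypothesis; the result is statistically significant at the 0.05 level.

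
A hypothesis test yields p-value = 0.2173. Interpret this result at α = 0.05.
Since p = 0.2173 > α = 0.05, fail to reject H₀.
There is insufficient evidence to reject the null hypothesis; the result is not statistically significant at the 0.05 level.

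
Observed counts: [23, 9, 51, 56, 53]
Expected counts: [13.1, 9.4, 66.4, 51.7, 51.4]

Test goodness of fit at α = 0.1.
Chi-square goodness of fit test:
H₀: observed counts match expected distribution
H₁: observed counts differ from expected distribution
df = k - 1 = 4
χ² = Σ(O - E)²/E
   = (23 - 13.1)²/13.1 + (9 - 9.4)²/9.4 + (51 - 66.4)²/66.4 + (56 - 51.7)²/51.7 + (53 - 51.4)²/51.4
   = 7.482 + 0.017 + 3.572 + 0.358 + 0.050
   = 11.48
p-value = 0.0217

Since p-value < α = 0.1, we reject H₀.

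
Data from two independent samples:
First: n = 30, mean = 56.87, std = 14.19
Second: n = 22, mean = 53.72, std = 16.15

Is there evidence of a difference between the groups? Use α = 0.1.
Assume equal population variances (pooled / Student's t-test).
Student's two-sample t-test (equal variances):
H₀: μ₁ = μ₂
H₁: μ₁ ≠ μ₂
df = n₁ + n₂ - 2 = 50
Pooled variance s_p² = [(n₁-1)s₁² + (n₂-1)s₂²] / (n₁ + n₂ - 2) = [(29)(14.19²) + (21)(16.15²)] / 50 = 226.3320
SE = √(s_p²(1/n₁ + 1/n₂)) = √(226.3320 × (1/30 + 1/22)) = 4.2228
t = (x̄₁ - x̄₂) / SE = (56.87 - 53.72) / 4.2228 = 3.15 / 4.2228 = 0.746
p-value = 0.4592

Since p-value > α = 0.1, we fail to reject H₀.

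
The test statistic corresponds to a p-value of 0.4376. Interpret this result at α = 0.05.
Since p = 0.4376 > α = 0.05, fail to reject H₀.
There is insufficient evidence to reject the null hypothesis; the result is not statistically significant at the 0.05 level.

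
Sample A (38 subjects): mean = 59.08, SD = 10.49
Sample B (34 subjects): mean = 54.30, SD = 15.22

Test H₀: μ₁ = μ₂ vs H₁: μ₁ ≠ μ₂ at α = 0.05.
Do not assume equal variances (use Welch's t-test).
Welch's two-sample t-test:
H₀: μ₁ = μ₂
H₁: μ₁ ≠ μ₂
s₁²/n₁ = 10.49²/38 = 2.8958,  s₂²/n₂ = 15.22²/34 = 6.8132
SE = √(s₁²/n₁ + s₂²/n₂) = √(2.8958 + 6.8132) = 3.1159
df (Welch-Satterthwaite) = (s₁²/n₁ + s₂²/n₂)² / [(s₁²/n₁)²/(n₁-1) + (s₂²/n₂)²/(n₂-1)] ≈ 57.71
t = (x̄₁ - x̄₂) / SE = (59.08 - 54.30) / 3.1159 = 4.78 / 3.1159 = 1.534
p-value = 0.1305

Since p-value > α = 0.05, we fail to reject H₀.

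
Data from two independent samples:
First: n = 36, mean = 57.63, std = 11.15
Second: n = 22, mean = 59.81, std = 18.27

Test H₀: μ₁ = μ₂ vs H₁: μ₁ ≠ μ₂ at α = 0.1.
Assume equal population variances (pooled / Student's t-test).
Student's two-sample t-test (equal variances):
H₀: μ₁ = μ₂
H₁: μ₁ ≠ μ₂
df = n₁ + n₂ - 2 = 56
Pooled variance s_p² = [(n₁-1)s₁² + (n₂-1)s₂²] / (n₁ + n₂ - 2) = [(35)(11.15²) + (21)(18.27²)] / 56 = 202.8739
SE = √(s_p²(1/n₁ + 1/n₂)) = √(202.8739 × (1/36 + 1/22)) = 3.8545
t = (x̄₁ - x̄₂) / SE = (57.63 - 59.81) / 3.8545 = -2.18 / 3.8545 = -0.566
p-value = 0.5739

Since p-value > α = 0.1, we fail to reject H₀.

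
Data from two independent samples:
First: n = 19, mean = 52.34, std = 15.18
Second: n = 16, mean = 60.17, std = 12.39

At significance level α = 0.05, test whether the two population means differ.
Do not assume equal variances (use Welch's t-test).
Welch's two-sample t-test:
H₀: μ₁ = μ₂
H₁: μ₁ ≠ μ₂
s₁²/n₁ = 15.18²/19 = 12.1280,  s₂²/n₂ = 12.39²/16 = 9.5945
SE = √(s₁²/n₁ + s₂²/n₂) = √(12.1280 + 9.5945) = 4.6607
df (Welch-Satterthwaite) = (s₁²/n₁ + s₂²/n₂)² / [(s₁²/n₁)²/(n₁-1) + (s₂²/n₂)²/(n₂-1)] ≈ 32.98
t = (x̄₁ - x̄₂) / SE = (52.34 - 60.17) / 4.6607 = -7.83 / 4.6607 = -1.680
p-value = 0.1024

Since p-value > α = 0.05, we fail to reject H₀.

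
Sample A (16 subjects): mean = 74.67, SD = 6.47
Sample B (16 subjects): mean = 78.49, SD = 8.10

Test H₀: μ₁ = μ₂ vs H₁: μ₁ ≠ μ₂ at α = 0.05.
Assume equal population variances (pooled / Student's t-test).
Student's two-sample t-test (equal variances):
H₀: μ₁ = μ₂
H₁: μ₁ ≠ μ₂
df = n₁ + n₂ - 2 = 30
Pooled variance s_p² = [(n₁-1)s₁² + (n₂-1)s₂²] / (n₁ + n₂ - 2) = [(15)(6.47²) + (15)(8.10²)] / 30 = 53.7354
SE = √(s_p²(1/n₁ + 1/n₂)) = √(53.7354 × (1/16 + 1/16)) = 2.5917
t = (x̄₁ - x̄₂) / SE = (74.67 - 78.49) / 2.5917 = -3.82 / 2.5917 = -1.474
p-value = 0.1509

Since p-value > α = 0.05, we fail to reject H₀.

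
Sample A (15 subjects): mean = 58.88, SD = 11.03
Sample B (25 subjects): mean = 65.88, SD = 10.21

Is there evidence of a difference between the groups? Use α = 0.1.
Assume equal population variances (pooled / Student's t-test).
Student's two-sample t-test (equal variances):
H₀: μ₁ = μ₂
H₁: μ₁ ≠ μ₂
df = n₁ + n₂ - 2 = 38
Pooled variance s_p² = [(n₁-1)s₁² + (n₂-1)s₂²] / (n₁ + n₂ - 2) = [(14)(11.03²) + (24)(10.21²)] / 38 = 110.6608
SE = √(s_p²(1/n₁ + 1/n₂)) = √(110.6608 × (1/15 + 1/25)) = 3.4357
t = (x̄₁ - x̄₂) / SE = (58.88 - 65.88) / 3.4357 = -7.00 / 3.4357 = -2.037
p-value = 0.0486

Since p-value < α = 0.1, we reject H₀.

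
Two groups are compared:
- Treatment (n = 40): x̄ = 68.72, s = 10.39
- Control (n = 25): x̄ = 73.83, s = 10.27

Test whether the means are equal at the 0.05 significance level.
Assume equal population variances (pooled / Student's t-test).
Student's two-sample t-test (equal variances):
H₀: μ₁ = μ₂
H₁: μ₁ ≠ μ₂
df = n₁ + n₂ - 2 = 63
Pooled variance s_p² = [(n₁-1)s₁² + (n₂-1)s₂²] / (n₁ + n₂ - 2) = [(39)(10.39²) + (24)(10.27²)] / 63 = 107.0076
SE = √(s_p²(1/n₁ + 1/n₂)) = √(107.0076 × (1/40 + 1/25)) = 2.6373
t = (x̄₁ - x̄₂) / SE = (68.72 - 73.83) / 2.6373 = -5.11 / 2.6373 = -1.938
p-value = 0.0572

Since p-value > α = 0.05, we fail to reject H₀.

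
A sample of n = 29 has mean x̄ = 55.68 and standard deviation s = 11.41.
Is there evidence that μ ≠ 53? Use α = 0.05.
One-sample t-test:
H₀: μ = 53
H₁: μ ≠ 53
df = n - 1 = 28
t = (x̄ - μ₀) / (s/√n) = (55.68 - 53) / (11.41/√29) = 1.265
p-value = 0.2163

Since p-value > α = 0.05, we fail to reject H₀.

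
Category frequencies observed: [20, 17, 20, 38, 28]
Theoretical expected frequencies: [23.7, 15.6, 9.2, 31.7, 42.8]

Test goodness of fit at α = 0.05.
Chi-square goodness of fit test:
H₀: observed counts match expected distribution
H₁: observed counts differ from expected distribution
df = k - 1 = 4
χ² = Σ(O - E)²/E
   = (20 - 23.7)²/23.7 + (17 - 15.6)²/15.6 + (20 - 9.2)²/9.2 + (38 - 31.7)²/31.7 + (28 - 42.8)²/42.8
   = 0.578 + 0.126 + 12.678 + 1.252 + 5.118
   = 19.75
p-value = 0.0006

Since p-value < α = 0.05, we reject H₀.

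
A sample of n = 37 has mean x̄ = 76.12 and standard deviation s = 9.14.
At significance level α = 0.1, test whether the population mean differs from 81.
One-sample t-test:
H₀: μ = 81
H₁: μ ≠ 81
df = n - 1 = 36
t = (x̄ - μ₀) / (s/√n) = (76.12 - 81) / (9.14/√37) = -3.248
p-value = 0.0025

Since p-value < α = 0.1, we reject H₀.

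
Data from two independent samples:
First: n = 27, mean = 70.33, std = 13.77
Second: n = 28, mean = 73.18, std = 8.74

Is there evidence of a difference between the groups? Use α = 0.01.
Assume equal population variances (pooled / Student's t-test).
Student's two-sample t-test (equal variances):
H₀: μ₁ = μ₂
H₁: μ₁ ≠ μ₂
df = n₁ + n₂ - 2 = 53
Pooled variance s_p² = [(n₁-1)s₁² + (n₂-1)s₂²] / (n₁ + n₂ - 2) = [(26)(13.77²) + (27)(8.74²)] / 53 = 131.9321
SE = √(s_p²(1/n₁ + 1/n₂)) = √(131.9321 × (1/27 + 1/28)) = 3.0981
t = (x̄₁ - x̄₂) / SE = (70.33 - 73.18) / 3.0981 = -2.85 / 3.0981 = -0.920
p-value = 0.3618

Since p-value > α = 0.01, we fail to reject H₀.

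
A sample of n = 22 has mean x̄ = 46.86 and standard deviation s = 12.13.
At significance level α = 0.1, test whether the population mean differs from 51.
One-sample t-test:
H₀: μ = 51
H₁: μ ≠ 51
df = n - 1 = 21
t = (x̄ - μ₀) / (s/√n) = (46.86 - 51) / (12.13/√22) = -1.601
p-value = 0.1243

Since p-value > α = 0.1, we fail to reject H₀.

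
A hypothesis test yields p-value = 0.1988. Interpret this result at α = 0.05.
Since p = 0.1988 > α = 0.05, fail to reject H₀.
There is insufficient evidence to reject the null hypothesis; the result is not statistically significant at the 0.05 level.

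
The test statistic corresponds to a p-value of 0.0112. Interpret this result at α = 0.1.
Since p = 0.0112 < α = 0.1, reject H₀.
There is sufficient evidence to reject the null hypothesis; the result is statistically significant at the 0.1 level.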